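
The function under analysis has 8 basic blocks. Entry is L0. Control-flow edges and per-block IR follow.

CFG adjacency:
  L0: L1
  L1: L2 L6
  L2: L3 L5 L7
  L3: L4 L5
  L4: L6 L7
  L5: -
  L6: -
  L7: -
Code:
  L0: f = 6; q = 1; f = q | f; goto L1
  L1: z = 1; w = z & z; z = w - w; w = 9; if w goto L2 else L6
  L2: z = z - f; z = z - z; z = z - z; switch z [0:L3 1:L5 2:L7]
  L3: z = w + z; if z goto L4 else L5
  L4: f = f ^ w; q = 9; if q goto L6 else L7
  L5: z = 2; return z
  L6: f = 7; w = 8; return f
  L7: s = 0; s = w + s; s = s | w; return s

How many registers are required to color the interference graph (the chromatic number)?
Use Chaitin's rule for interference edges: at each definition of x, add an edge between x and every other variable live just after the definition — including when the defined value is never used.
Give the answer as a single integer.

Answer: 3

Derivation:
Per-block:
  L0: def={f,q} ue=∅
  L1: def={w,z} ue=∅
  L2: def={z} ue={f,z}
  L3: def={z} ue={w,z}
  L4: def={f,q} ue={f,w}
  L5: def={z} ue=∅
  L6: def={f,w} ue=∅
  L7: def={s} ue={w}

Liveness:
  L0: in=∅ out={f}
  L1: in={f} out={f,w,z}
  L2: in={f,w,z} out={f,w,z}
  L3: in={f,w,z} out={f,w}
  L4: in={f,w} out={w}
  L5: in=∅ out=∅
  L6: in=∅ out=∅
  L7: in={w} out=∅

Interfere edges:
  f↔{q,w,z}
  q↔{f,w}
  s↔{w}
  w↔{f,q,s,z}
  z↔{f,w}

Chromatic number:
  {f,q,w} pairwise interfere (3-clique) ⇒ χ ≥ 3
  3-colouring: R0={w}  R1={f,s}  R2={q,z}
  χ = 3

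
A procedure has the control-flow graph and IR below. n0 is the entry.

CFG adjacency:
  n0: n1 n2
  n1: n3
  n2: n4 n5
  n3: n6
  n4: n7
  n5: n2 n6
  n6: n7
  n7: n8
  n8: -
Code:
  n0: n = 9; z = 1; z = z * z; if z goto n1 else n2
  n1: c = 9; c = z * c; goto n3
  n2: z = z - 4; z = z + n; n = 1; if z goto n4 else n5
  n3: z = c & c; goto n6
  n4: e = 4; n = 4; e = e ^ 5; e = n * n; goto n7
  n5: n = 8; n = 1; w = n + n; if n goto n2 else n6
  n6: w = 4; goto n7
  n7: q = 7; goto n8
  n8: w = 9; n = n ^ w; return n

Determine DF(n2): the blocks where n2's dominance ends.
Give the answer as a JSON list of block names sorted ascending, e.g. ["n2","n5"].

Answer: ["n2", "n6", "n7"]

Working:
idom tree: n1←n0 n2←n0 n3←n1 n4←n2 n5←n2 n6←n0 n7←n0 n8←n7
Dom at joins:
  n2: preds {n0,n5}: {n0} ∩ {n0,n2,n5} = {n0}; idom=n0
  n6: preds {n3,n5}: {n0,n1,n3} ∩ {n0,n2,n5} = {n0}; idom=n0
  n7: preds {n4,n6}: {n0,n2,n4} ∩ {n0,n6} = {n0}; idom=n0

DF derivation:
  n2←n0: walk · to n0
  n2←n5: walk n5→n2 to n0
  n6←n3: walk n3→n1 to n0
  n6←n5: walk n5→n2 to n0
  n7←n4: walk n4→n2 to n0
  n7←n6: walk n6 to n0
  n0 → ∅
  n1 → {n6}
  n2 → {n2,n6,n7}
  n3 → {n6}
  n4 → {n7}
  n5 → {n2,n6}
  n6 → {n7}
  n7 → ∅
  n8 → ∅

DF(n2) = ["n2", "n6", "n7"]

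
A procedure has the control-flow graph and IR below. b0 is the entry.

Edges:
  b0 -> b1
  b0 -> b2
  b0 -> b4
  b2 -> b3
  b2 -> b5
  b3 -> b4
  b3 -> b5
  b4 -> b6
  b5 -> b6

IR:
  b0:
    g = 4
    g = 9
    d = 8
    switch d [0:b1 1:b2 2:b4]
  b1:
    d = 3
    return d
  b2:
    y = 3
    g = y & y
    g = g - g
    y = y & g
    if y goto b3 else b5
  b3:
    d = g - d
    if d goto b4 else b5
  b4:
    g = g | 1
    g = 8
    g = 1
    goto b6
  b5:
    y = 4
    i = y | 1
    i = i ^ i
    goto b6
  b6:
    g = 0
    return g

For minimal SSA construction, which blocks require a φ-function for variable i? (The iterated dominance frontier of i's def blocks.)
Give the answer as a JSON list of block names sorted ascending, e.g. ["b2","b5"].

idom tree: b1←b0 b2←b0 b3←b2 b4←b0 b5←b2 b6←b0
Dom at joins:
  b4: preds {b0,b3}: {b0} ∩ {b0,b2,b3} = {b0}; idom=b0
  b5: preds {b2,b3}: {b0,b2} ∩ {b0,b2,b3} = {b0,b2}; idom=b2
  b6: preds {b4,b5}: {b0,b4} ∩ {b0,b2,b5} = {b0}; idom=b0

DF walk-up:
  join b4 pred b0: · stop@b0
  join b4 pred b3: b3→b2 stop@b0
  join b5 pred b2: · stop@b2
  join b5 pred b3: b3 stop@b2
  join b6 pred b4: b4 stop@b0
  join b6 pred b5: b5→b2 stop@b0
  b0 → ∅
  b1 → ∅
  b2 → {b4,b6}
  b3 → {b4,b5}
  b4 → {b6}
  b5 → {b6}
  b6 → ∅

φ for i: defs {b5}
  DF⁺ = {b6}

Answer: ["b6"]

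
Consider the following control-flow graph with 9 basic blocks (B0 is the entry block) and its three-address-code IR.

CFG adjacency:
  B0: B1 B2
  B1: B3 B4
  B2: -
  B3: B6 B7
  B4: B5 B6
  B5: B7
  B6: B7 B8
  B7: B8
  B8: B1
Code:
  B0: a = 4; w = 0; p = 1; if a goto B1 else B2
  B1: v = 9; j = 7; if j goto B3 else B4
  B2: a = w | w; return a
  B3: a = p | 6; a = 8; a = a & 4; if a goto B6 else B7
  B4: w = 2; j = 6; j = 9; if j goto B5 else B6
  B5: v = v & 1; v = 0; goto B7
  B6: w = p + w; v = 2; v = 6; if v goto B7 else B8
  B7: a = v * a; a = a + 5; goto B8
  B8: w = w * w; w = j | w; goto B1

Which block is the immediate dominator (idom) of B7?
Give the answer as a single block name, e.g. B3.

idom tree: B1←B0 B2←B0 B3←B1 B4←B1 B5←B4 B6←B1 B7←B1 B8←B1
Dom∩ at merges:
  B1: preds {B0,B8}: {B0} ∩ {B0,B1,B8} = {B0}; idom=B0
  B6: preds {B3,B4}: {B0,B1,B3} ∩ {B0,B1,B4} = {B0,B1}; idom=B1
  B7: preds {B3,B5,B6}: {B0,B1,B3} ∩ {B0,B1,B4,B5} ∩ {B0,B1,B6} = {B0,B1}; idom=B1
  B8: preds {B6,B7}: {B0,B1,B6} ∩ {B0,B1,B7} = {B0,B1}; idom=B1

idom(B7) = B1

Answer: B1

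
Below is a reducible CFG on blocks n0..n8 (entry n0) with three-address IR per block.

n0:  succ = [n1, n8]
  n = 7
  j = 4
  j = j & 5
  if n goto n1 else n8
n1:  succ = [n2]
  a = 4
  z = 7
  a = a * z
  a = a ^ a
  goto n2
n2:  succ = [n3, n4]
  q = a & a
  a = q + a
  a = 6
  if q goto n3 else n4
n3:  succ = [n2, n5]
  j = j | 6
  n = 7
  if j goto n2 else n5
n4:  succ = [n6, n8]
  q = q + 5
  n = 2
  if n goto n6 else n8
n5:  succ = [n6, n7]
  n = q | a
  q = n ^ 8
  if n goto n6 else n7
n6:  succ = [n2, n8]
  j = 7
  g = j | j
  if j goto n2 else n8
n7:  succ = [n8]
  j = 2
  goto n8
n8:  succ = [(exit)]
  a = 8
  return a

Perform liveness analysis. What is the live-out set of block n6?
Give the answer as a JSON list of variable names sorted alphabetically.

Answer: ["a", "j"]

Analysis:
Per-block:
  n0: {j,n} / ∅
  n1: {a,z} / ∅
  n2: {a,q} / {a}
  n3: {j,n} / {j}
  n4: {n,q} / {q}
  n5: {n,q} / {a,q}
  n6: {g,j} / ∅
  n7: {j} / ∅
  n8: {a} / ∅

Backward fixpoint:
  n0 li=∅ lo={j}
  n1 li={j} lo={a,j}
  n2 li={a,j} lo={a,j,q}
  n3 li={a,j,q} lo={a,j,q}
  n4 li={a,q} lo={a}
  n5 li={a,q} lo={a}
  n6 li={a} lo={a,j}
  n7 li=∅ lo=∅
  n8 li=∅ lo=∅

live-out(n6) = ["a", "j"]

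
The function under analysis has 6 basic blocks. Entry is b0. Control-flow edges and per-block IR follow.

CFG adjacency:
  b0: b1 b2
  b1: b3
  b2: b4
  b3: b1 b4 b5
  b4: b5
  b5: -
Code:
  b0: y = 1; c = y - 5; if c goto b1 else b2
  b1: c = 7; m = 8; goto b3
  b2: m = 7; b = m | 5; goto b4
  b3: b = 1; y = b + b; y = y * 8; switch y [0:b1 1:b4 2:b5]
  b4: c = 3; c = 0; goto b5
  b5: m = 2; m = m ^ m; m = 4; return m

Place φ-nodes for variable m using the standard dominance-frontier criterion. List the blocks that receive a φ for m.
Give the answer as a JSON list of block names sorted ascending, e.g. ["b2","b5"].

idom tree: b1←b0 b2←b0 b3←b1 b4←b0 b5←b0
Dom∩ at merges:
  b1: preds {b0,b3}: {b0} ∩ {b0,b1,b3} = {b0}; idom=b0
  b4: preds {b2,b3}: {b0,b2} ∩ {b0,b1,b3} = {b0}; idom=b0
  b5: preds {b3,b4}: {b0,b1,b3} ∩ {b0,b4} = {b0}; idom=b0

DF walk-up:
  b1←b0: walk · to b0
  b1←b3: walk b3→b1 to b0
  b4←b2: walk b2 to b0
  b4←b3: walk b3→b1 to b0
  b5←b3: walk b3→b1 to b0
  b5←b4: walk b4 to b0
  b0: DF=∅
  b1: DF={b1,b4,b5}
  b2: DF={b4}
  b3: DF={b1,b4,b5}
  b4: DF={b5}
  b5: DF=∅

φ for m: defs {b1,b2,b5}
  DF⁺ = {b1,b4,b5}

Answer: ["b1", "b4", "b5"]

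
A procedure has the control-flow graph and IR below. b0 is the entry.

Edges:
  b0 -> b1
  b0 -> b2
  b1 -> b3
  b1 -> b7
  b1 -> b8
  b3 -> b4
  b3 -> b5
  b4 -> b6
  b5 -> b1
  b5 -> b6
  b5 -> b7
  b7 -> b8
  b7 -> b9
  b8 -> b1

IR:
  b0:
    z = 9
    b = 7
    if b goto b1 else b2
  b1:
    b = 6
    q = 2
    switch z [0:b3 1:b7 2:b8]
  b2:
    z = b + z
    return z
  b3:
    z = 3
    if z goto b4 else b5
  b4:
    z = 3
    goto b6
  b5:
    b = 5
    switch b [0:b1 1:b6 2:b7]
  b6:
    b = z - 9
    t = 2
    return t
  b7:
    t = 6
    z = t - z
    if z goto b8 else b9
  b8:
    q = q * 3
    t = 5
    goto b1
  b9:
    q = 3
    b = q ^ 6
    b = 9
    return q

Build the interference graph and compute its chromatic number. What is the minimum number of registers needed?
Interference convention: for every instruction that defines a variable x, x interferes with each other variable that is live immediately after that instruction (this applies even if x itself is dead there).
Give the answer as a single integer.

Answer: 3

Analysis:
def/use:
  b0: def={b,z} ue=∅
  b1: def={b,q} ue={z}
  b2: def={z} ue={b,z}
  b3: def={z} ue=∅
  b4: def={z} ue=∅
  b5: def={b} ue=∅
  b6: def={b,t} ue={z}
  b7: def={t,z} ue={z}
  b8: def={q,t} ue={q}
  b9: def={b,q} ue=∅

Live sets:
  b0 li=∅ lo={b,z}
  b1 li={z} lo={q,z}
  b2 li={b,z} lo=∅
  b3 li={q} lo={q,z}
  b4 li=∅ lo={z}
  b5 li={q,z} lo={q,z}
  b6 li={z} lo=∅
  b7 li={q,z} lo={q,z}
  b8 li={q,z} lo={z}
  b9 li=∅ lo=∅

Interference:
  b — {q,z}
  q — {b,t,z}
  t — {q,z}
  z — {b,q,t}

Colouring:
  {b,q,z} pairwise interfere (3-clique) ⇒ χ ≥ 3
  3-colouring: r0={q}  r1={z}  r2={b,t}
  χ = 3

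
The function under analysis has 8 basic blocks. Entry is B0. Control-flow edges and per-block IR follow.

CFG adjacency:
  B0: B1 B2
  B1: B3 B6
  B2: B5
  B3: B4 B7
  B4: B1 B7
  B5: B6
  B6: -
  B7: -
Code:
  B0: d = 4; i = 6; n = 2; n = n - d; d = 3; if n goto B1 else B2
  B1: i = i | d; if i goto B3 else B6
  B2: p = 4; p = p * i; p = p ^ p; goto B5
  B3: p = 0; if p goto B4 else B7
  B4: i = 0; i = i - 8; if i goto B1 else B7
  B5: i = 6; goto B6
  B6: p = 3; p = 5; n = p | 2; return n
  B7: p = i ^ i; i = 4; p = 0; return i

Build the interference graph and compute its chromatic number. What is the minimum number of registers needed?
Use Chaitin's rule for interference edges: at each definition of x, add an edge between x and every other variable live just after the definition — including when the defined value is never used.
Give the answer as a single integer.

Answer: 3

Working:
Block summaries:
  B0: {d,i,n} / ∅
  B1: {i} / {d,i}
  B2: {p} / {i}
  B3: {p} / ∅
  B4: {i} / ∅
  B5: {i} / ∅
  B6: {n,p} / ∅
  B7: {i,p} / {i}

Backward fixpoint:
  live B0: ∅→{d,i}
  live B1: {d,i}→{d,i}
  live B2: {i}→∅
  live B3: {d,i}→{d,i}
  live B4: {d}→{d,i}
  live B5: ∅→∅
  live B6: ∅→∅
  live B7: {i}→∅

Interfere edges:
  d: {i,n,p}
  i: {d,n,p}
  n: {d,i}
  p: {d,i}

Colouring:
  {d,i,n} pairwise interfere (3-clique) ⇒ χ ≥ 3
  3-colouring: c0={d}  c1={i}  c2={n,p}
  χ = 3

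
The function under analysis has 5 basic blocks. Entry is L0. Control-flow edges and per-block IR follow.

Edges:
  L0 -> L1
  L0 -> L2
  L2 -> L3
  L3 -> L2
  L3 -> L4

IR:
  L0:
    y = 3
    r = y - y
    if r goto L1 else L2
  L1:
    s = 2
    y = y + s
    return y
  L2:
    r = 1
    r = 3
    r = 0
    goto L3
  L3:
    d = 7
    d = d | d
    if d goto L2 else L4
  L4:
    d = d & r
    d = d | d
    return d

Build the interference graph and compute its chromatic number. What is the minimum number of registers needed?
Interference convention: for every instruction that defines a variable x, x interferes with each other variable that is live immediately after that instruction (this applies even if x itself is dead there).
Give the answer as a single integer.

Answer: 2

Working:
def/use:
  L0 def {r,y} use ∅
  L1 def {s,y} use {y}
  L2 def {r} use ∅
  L3 def {d} use ∅
  L4 def {d} use {d,r}

Backward fixpoint:
  live L0: ∅→{y}
  live L1: {y}→∅
  live L2: ∅→{r}
  live L3: {r}→{d,r}
  live L4: {d,r}→∅

Conflict graph:
  d↔{r}
  r↔{d,y}
  s↔{y}
  y↔{r,s}

Chromatic number:
  lower bound: {d,r} mutually conflict ⇒ χ ≥ 2
  2-colouring: c0={r,s}  c1={d,y}
  χ = 2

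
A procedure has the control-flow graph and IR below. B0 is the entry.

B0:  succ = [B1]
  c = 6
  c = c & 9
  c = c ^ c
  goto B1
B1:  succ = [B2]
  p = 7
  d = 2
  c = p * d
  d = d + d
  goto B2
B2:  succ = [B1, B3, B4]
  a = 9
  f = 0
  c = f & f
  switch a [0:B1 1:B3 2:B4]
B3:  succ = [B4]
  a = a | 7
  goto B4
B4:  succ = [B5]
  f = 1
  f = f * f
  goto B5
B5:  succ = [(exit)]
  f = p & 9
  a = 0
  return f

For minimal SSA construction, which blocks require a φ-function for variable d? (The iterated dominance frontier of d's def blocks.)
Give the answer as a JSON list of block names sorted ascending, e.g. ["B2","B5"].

Answer: ["B1"]

Derivation:
idom tree: B1←B0 B2←B1 B3←B2 B4←B2 B5←B4
Dom∩ at merges:
  B1: preds {B0,B2}: {B0} ∩ {B0,B1,B2} = {B0}; idom=B0
  B4: preds {B2,B3}: {B0,B1,B2} ∩ {B0,B1,B2,B3} = {B0,B1,B2}; idom=B2

DF derivation:
  join B1 pred B0: · stop@B0
  join B1 pred B2: B2→B1 stop@B0
  join B4 pred B2: · stop@B2
  join B4 pred B3: B3 stop@B2
  B0: DF=∅
  B1: DF={B1}
  B2: DF={B1}
  B3: DF={B4}
  B4: DF=∅
  B5: DF=∅

φ for d: defs {B1}
  DF⁺ = {B1}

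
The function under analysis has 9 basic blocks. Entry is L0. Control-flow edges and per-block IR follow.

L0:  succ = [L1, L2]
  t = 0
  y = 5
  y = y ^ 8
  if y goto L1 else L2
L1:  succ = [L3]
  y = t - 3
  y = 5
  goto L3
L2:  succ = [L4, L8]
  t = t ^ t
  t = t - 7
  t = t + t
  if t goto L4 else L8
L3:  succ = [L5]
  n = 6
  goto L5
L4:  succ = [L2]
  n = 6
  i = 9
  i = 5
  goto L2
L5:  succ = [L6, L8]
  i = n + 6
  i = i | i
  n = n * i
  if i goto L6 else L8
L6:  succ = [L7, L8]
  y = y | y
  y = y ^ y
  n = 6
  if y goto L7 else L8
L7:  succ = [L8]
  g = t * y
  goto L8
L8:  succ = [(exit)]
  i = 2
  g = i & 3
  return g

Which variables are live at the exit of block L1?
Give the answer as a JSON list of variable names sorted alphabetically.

Answer: ["t", "y"]

Working:
Block summaries:
  L0 def {t,y} use ∅
  L1 def {y} use {t}
  L2 def {t} use {t}
  L3 def {n} use ∅
  L4 def {i,n} use ∅
  L5 def {i,n} use {n}
  L6 def {n,y} use {y}
  L7 def {g} use {t,y}
  L8 def {g,i} use ∅

Liveness:
  L0 li=∅ lo={t}
  L1 li={t} lo={t,y}
  L2 li={t} lo={t}
  L3 li={t,y} lo={n,t,y}
  L4 li={t} lo={t}
  L5 li={n,t,y} lo={t,y}
  L6 li={t,y} lo={t,y}
  L7 li={t,y} lo=∅
  L8 li=∅ lo=∅

live-out(L1) = ["t", "y"]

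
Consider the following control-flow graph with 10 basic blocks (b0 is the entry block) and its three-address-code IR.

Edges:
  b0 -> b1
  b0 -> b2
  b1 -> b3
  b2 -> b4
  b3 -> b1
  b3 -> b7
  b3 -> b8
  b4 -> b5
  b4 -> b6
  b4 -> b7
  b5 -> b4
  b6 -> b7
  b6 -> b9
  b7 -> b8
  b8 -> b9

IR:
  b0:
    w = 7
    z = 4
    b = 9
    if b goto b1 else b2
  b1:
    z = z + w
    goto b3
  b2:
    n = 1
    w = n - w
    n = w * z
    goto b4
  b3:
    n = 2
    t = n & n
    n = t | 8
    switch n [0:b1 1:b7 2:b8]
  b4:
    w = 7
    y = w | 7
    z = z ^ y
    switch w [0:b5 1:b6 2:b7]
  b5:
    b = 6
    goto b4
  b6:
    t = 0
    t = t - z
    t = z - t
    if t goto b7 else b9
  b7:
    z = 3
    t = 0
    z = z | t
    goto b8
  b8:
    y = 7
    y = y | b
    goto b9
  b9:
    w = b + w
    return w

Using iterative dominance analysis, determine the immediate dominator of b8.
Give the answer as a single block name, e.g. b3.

Answer: b0

Derivation:
idom tree: b1←b0 b2←b0 b3←b1 b4←b2 b5←b4 b6←b4 b7←b0 b8←b0 b9←b0
Dom at joins:
  b1: preds {b0,b3}: {b0} ∩ {b0,b1,b3} = {b0}; idom=b0
  b4: preds {b2,b5}: {b0,b2} ∩ {b0,b2,b4,b5} = {b0,b2}; idom=b2
  b7: preds {b3,b4,b6}: {b0,b1,b3} ∩ {b0,b2,b4} ∩ {b0,b2,b4,b6} = {b0}; idom=b0
  b8: preds {b3,b7}: {b0,b1,b3} ∩ {b0,b7} = {b0}; idom=b0
  b9: preds {b6,b8}: {b0,b2,b4,b6} ∩ {b0,b8} = {b0}; idom=b0

idom(b8) = b0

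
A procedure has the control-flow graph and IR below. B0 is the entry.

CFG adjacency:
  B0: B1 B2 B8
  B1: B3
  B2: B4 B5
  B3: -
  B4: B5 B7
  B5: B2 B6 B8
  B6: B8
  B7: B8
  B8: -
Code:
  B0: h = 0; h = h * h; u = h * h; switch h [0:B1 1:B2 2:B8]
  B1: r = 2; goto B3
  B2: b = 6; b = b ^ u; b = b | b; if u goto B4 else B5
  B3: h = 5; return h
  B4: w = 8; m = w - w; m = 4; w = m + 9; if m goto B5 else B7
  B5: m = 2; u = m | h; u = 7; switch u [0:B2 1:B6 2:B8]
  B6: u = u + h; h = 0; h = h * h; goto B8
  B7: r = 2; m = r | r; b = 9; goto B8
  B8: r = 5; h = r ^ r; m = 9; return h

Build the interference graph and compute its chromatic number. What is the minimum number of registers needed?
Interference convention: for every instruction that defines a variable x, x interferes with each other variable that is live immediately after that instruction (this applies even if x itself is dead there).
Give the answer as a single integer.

Per-block:
  B0: {h,u} / ∅
  B1: {r} / ∅
  B2: {b} / {u}
  B3: {h} / ∅
  B4: {m,w} / ∅
  B5: {m,u} / {h}
  B6: {h,u} / {h,u}
  B7: {b,m,r} / ∅
  B8: {h,m,r} / ∅

Backward fixpoint:
  B0 li=∅ lo={h,u}
  B1 li=∅ lo=∅
  B2 li={h,u} lo={h}
  B3 li=∅ lo=∅
  B4 li={h} lo={h}
  B5 li={h} lo={h,u}
  B6 li={h,u} lo=∅
  B7 li=∅ lo=∅
  B8 li=∅ lo=∅

Conflict graph:
  b: {h,u}
  h: {b,m,u,w}
  m: {h,w}
  r: ∅
  u: {b,h}
  w: {h,m}

Chromatic number:
  lower bound: {b,h,u} mutually conflict ⇒ χ ≥ 3
  assign b→R1 h→R0 m→R1 r→R0 u→R2 w→R2 — no edge inside a register ⇒ χ ≤ 3
  χ = 3

Answer: 3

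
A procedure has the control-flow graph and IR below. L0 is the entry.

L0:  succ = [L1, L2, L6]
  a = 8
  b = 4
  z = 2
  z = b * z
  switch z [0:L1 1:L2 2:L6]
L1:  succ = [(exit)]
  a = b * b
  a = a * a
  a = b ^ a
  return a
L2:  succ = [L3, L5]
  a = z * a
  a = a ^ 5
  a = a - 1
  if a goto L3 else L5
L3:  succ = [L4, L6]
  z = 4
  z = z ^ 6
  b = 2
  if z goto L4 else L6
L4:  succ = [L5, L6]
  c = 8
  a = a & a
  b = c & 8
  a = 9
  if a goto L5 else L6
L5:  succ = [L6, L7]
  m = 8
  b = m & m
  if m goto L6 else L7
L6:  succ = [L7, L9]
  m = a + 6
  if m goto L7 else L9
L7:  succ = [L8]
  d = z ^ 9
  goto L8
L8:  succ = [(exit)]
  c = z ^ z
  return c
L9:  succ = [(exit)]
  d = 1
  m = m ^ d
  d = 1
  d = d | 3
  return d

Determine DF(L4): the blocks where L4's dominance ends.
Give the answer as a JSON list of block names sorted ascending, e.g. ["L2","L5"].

idom tree: L1←L0 L2←L0 L3←L2 L4←L3 L5←L2 L6←L0 L7←L0 L8←L7 L9←L6
Dom at joins:
  L5: preds {L2,L4}: {L0,L2} ∩ {L0,L2,L3,L4} = {L0,L2}; idom=L2
  L6: preds {L0,L3,L4,L5}: {L0} ∩ {L0,L2,L3} ∩ {L0,L2,L3,L4} ∩ {L0,L2,L5} = {L0}; idom=L0
  L7: preds {L5,L6}: {L0,L2,L5} ∩ {L0,L6} = {L0}; idom=L0

DF derivation:
  join L5 pred L2: · stop@L2
  join L5 pred L4: L4→L3 stop@L2
  join L6 pred L0: · stop@L0
  join L6 pred L3: L3→L2 stop@L0
  join L6 pred L4: L4→L3→L2 stop@L0
  join L6 pred L5: L5→L2 stop@L0
  join L7 pred L5: L5→L2 stop@L0
  join L7 pred L6: L6 stop@L0
  DF(L0)=∅
  DF(L1)=∅
  DF(L2)={L6,L7}
  DF(L3)={L5,L6}
  DF(L4)={L5,L6}
  DF(L5)={L6,L7}
  DF(L6)={L7}
  DF(L7)=∅
  DF(L8)=∅
  DF(L9)=∅

DF(L4) = ["L5", "L6"]

Answer: ["L5", "L6"]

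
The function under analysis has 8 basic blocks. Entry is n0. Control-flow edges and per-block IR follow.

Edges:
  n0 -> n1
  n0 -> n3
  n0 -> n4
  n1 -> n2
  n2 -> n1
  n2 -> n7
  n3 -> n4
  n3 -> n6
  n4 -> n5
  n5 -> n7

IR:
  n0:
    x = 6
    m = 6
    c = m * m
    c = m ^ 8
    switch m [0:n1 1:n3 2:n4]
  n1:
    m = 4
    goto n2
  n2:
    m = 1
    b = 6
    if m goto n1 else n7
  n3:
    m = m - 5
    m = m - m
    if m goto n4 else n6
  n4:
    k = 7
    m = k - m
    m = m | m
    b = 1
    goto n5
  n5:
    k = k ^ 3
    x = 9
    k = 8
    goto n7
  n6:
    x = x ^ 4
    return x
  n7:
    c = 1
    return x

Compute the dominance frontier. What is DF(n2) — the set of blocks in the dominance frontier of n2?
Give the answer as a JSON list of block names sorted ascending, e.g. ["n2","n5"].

Answer: ["n1", "n7"]

Analysis:
idom tree: n1←n0 n2←n1 n3←n0 n4←n0 n5←n4 n6←n3 n7←n0
Dom∩ at merges:
  n1: preds {n0,n2}: {n0} ∩ {n0,n1,n2} = {n0}; idom=n0
  n4: preds {n0,n3}: {n0} ∩ {n0,n3} = {n0}; idom=n0
  n7: preds {n2,n5}: {n0,n1,n2} ∩ {n0,n4,n5} = {n0}; idom=n0

Frontier:
  join n1 pred n0: · stop@n0
  join n1 pred n2: n2→n1 stop@n0
  join n4 pred n0: · stop@n0
  join n4 pred n3: n3 stop@n0
  join n7 pred n2: n2→n1 stop@n0
  join n7 pred n5: n5→n4 stop@n0
  n0 → ∅
  n1 → {n1,n7}
  n2 → {n1,n7}
  n3 → {n4}
  n4 → {n7}
  n5 → {n7}
  n6 → ∅
  n7 → ∅

DF(n2) = ["n1", "n7"]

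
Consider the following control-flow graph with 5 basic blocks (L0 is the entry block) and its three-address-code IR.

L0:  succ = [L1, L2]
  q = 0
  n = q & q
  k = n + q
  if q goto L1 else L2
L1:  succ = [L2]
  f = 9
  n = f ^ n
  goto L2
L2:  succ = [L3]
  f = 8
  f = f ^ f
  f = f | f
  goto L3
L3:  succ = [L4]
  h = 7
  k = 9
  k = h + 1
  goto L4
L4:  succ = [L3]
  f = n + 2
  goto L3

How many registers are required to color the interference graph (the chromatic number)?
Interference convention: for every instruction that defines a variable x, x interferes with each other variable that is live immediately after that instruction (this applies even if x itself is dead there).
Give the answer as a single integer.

Block summaries:
  L0: def={k,n,q} ue=∅
  L1: def={f,n} ue={n}
  L2: def={f} ue=∅
  L3: def={h,k} ue=∅
  L4: def={f} ue={n}

Backward fixpoint:
  live L0: ∅→{n}
  live L1: {n}→{n}
  live L2: {n}→{n}
  live L3: {n}→{n}
  live L4: {n}→{n}

Interference:
  f: {n}
  h: {k,n}
  k: {h,n,q}
  n: {f,h,k,q}
  q: {k,n}

Registers:
  clique {h,k,n} ⇒ need ≥ 3
  3-colouring: r0={n}  r1={f,k}  r2={h,q}
  χ = 3

Answer: 3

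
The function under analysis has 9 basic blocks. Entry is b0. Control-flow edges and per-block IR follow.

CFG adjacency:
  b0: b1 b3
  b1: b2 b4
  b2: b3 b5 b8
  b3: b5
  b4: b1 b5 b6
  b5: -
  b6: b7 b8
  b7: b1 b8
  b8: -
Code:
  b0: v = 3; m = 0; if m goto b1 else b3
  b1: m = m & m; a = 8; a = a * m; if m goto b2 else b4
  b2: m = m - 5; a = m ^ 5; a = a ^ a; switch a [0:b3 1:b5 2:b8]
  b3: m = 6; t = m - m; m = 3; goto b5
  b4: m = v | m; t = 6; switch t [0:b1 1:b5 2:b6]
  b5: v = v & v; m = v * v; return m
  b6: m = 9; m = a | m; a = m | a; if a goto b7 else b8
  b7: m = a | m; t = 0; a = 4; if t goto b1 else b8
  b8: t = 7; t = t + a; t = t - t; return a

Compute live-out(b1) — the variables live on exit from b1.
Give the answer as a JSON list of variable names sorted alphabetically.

def/use:
  b0 def {m,v} use ∅
  b1 def {a,m} use {m}
  b2 def {a,m} use {m}
  b3 def {m,t} use ∅
  b4 def {m,t} use {m,v}
  b5 def {m,v} use {v}
  b6 def {a,m} use {a}
  b7 def {a,m,t} use {a,m}
  b8 def {t} use {a}

Backward fixpoint:
  b0 li=∅ lo={m,v}
  b1 li={m,v} lo={a,m,v}
  b2 li={m,v} lo={a,v}
  b3 li={v} lo={v}
  b4 li={a,m,v} lo={a,m,v}
  b5 li={v} lo=∅
  b6 li={a,v} lo={a,m,v}
  b7 li={a,m,v} lo={a,m,v}
  b8 li={a} lo=∅

live-out(b1) = ["a", "m", "v"]

Answer: ["a", "m", "v"]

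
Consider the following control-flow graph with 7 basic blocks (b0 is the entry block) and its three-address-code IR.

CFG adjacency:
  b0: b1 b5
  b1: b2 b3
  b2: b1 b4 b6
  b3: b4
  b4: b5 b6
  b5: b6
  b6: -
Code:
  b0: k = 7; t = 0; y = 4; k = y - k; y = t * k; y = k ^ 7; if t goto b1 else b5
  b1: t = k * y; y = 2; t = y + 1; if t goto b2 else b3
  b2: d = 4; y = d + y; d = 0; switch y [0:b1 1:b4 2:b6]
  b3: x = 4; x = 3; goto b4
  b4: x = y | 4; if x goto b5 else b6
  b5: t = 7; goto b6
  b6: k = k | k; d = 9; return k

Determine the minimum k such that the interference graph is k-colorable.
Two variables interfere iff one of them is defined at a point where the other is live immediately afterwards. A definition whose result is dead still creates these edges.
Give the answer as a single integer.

Answer: 3

Analysis:
Block summaries:
  b0 def {k,t,y} use ∅
  b1 def {t,y} use {k,y}
  b2 def {d,y} use {y}
  b3 def {x} use ∅
  b4 def {x} use {y}
  b5 def {t} use ∅
  b6 def {d,k} use {k}

Backward fixpoint:
  b0: in=∅ out={k,y}
  b1: in={k,y} out={k,y}
  b2: in={k,y} out={k,y}
  b3: in={k,y} out={k,y}
  b4: in={k,y} out={k}
  b5: in={k} out={k}
  b6: in={k} out=∅

Interference:
  d↔{k,y}
  k↔{d,t,x,y}
  t↔{k,y}
  x↔{k,y}
  y↔{d,k,t,x}

Colouring:
  clique {d,k,y} ⇒ need ≥ 3
  assign d→r2 k→r0 t→r2 x→r2 y→r1 — no edge inside a register ⇒ χ ≤ 3
  χ = 3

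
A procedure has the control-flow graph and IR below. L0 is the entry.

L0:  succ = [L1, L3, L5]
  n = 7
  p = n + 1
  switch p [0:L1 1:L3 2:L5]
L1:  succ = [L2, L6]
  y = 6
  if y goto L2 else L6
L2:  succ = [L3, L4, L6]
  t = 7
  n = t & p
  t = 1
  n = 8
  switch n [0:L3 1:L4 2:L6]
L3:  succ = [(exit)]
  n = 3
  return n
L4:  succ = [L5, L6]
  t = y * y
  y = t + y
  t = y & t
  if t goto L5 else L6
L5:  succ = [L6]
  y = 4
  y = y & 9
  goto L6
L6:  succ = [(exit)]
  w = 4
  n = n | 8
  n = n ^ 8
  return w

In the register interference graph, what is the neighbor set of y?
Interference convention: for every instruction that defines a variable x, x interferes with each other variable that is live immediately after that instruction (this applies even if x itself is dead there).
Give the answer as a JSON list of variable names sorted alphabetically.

def/use:
  L0: {n,p} / ∅
  L1: {y} / ∅
  L2: {n,t} / {p}
  L3: {n} / ∅
  L4: {t,y} / {y}
  L5: {y} / ∅
  L6: {n,w} / {n}

Live sets:
  L0 li=∅ lo={n,p}
  L1 li={n,p} lo={n,p,y}
  L2 li={p,y} lo={n,y}
  L3 li=∅ lo=∅
  L4 li={n,y} lo={n}
  L5 li={n} lo={n}
  L6 li={n} lo=∅

Conflict graph:
  n: {p,t,w,y}
  p: {n,t,y}
  t: {n,p,y}
  w: {n}
  y: {n,p,t}

N(y) = ["n", "p", "t"]

Answer: ["n", "p", "t"]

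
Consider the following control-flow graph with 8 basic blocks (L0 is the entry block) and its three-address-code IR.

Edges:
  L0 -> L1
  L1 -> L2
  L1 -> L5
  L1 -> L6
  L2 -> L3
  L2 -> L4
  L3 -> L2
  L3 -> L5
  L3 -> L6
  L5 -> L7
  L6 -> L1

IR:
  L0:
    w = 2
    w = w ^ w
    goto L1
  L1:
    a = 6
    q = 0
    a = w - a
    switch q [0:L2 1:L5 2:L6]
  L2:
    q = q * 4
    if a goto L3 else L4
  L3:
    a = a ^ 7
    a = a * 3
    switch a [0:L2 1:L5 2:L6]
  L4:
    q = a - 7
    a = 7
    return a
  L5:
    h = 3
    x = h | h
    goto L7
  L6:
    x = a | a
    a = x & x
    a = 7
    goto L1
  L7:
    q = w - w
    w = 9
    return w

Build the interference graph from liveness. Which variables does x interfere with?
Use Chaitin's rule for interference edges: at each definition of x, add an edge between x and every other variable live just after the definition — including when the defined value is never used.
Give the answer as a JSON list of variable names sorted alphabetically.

def/use:
  L0 def {w} use ∅
  L1 def {a,q} use {w}
  L2 def {q} use {a,q}
  L3 def {a} use {a}
  L4 def {a,q} use {a}
  L5 def {h,x} use ∅
  L6 def {a,x} use {a}
  L7 def {q,w} use {w}

Live sets:
  L0 li=∅ lo={w}
  L1 li={w} lo={a,q,w}
  L2 li={a,q,w} lo={a,q,w}
  L3 li={a,q,w} lo={a,q,w}
  L4 li={a} lo=∅
  L5 li={w} lo={w}
  L6 li={a,w} lo={w}
  L7 li={w} lo=∅

Interfere edges:
  a↔{q,w}
  h↔{w}
  q↔{a,w}
  w↔{a,h,q,x}
  x↔{w}

N(x) = ["w"]

Answer: ["w"]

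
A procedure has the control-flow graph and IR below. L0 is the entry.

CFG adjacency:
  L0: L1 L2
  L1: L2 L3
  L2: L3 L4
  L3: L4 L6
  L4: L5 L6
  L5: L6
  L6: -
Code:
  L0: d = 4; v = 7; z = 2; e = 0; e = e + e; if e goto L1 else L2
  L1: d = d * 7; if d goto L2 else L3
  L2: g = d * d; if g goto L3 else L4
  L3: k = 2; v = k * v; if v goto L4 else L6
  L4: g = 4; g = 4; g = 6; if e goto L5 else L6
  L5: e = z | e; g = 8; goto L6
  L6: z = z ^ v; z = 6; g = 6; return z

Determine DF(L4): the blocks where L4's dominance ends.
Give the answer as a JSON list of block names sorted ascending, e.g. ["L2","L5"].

Answer: ["L6"]

Derivation:
idom tree: L1←L0 L2←L0 L3←L0 L4←L0 L5←L4 L6←L0
Dom at joins:
  L2: preds {L0,L1}: {L0} ∩ {L0,L1} = {L0}; idom=L0
  L3: preds {L1,L2}: {L0,L1} ∩ {L0,L2} = {L0}; idom=L0
  L4: preds {L2,L3}: {L0,L2} ∩ {L0,L3} = {L0}; idom=L0
  L6: preds {L3,L4,L5}: {L0,L3} ∩ {L0,L4} ∩ {L0,L4,L5} = {L0}; idom=L0

Frontier:
  L2←L0: walk · to L0
  L2←L1: walk L1 to L0
  L3←L1: walk L1 to L0
  L3←L2: walk L2 to L0
  L4←L2: walk L2 to L0
  L4←L3: walk L3 to L0
  L6←L3: walk L3 to L0
  L6←L4: walk L4 to L0
  L6←L5: walk L5→L4 to L0
  L0 → ∅
  L1 → {L2,L3}
  L2 → {L3,L4}
  L3 → {L4,L6}
  L4 → {L6}
  L5 → {L6}
  L6 → ∅

DF(L4) = ["L6"]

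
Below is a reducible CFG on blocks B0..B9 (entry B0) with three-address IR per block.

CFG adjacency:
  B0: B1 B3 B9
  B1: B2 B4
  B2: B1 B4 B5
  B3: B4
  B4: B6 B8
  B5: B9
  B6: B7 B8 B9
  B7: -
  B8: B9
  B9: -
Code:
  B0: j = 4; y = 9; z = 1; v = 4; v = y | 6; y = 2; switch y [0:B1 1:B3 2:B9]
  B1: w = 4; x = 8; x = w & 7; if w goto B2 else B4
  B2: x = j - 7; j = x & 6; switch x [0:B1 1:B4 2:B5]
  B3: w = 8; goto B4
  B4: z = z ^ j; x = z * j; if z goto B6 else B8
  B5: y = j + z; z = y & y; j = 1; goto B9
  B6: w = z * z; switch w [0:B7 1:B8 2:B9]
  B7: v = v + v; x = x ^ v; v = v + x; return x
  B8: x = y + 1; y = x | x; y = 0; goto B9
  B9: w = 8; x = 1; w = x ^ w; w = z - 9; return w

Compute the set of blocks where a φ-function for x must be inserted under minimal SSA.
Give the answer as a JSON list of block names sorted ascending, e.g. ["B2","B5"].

idom tree: B1←B0 B2←B1 B3←B0 B4←B0 B5←B2 B6←B4 B7←B6 B8←B4 B9←B0
Dom at joins:
  B1: preds {B0,B2}: {B0} ∩ {B0,B1,B2} = {B0}; idom=B0
  B4: preds {B1,B2,B3}: {B0,B1} ∩ {B0,B1,B2} ∩ {B0,B3} = {B0}; idom=B0
  B8: preds {B4,B6}: {B0,B4} ∩ {B0,B4,B6} = {B0,B4}; idom=B4
  B9: preds {B0,B5,B6,B8}: {B0} ∩ {B0,B1,B2,B5} ∩ {B0,B4,B6} ∩ {B0,B4,B8} = {B0}; idom=B0

DF walk-up:
  join B1 pred B0: · stop@B0
  join B1 pred B2: B2→B1 stop@B0
  join B4 pred B1: B1 stop@B0
  join B4 pred B2: B2→B1 stop@B0
  join B4 pred B3: B3 stop@B0
  join B8 pred B4: · stop@B4
  join B8 pred B6: B6 stop@B4
  join B9 pred B0: · stop@B0
  join B9 pred B5: B5→B2→B1 stop@B0
  join B9 pred B6: B6→B4 stop@B0
  join B9 pred B8: B8→B4 stop@B0
  DF(B0)=∅
  DF(B1)={B1,B4,B9}
  DF(B2)={B1,B4,B9}
  DF(B3)={B4}
  DF(B4)={B9}
  DF(B5)={B9}
  DF(B6)={B8,B9}
  DF(B7)=∅
  DF(B8)={B9}
  DF(B9)=∅

φ for x: defs {B1,B2,B4,B7,B8,B9}
  DF⁺ = {B1,B4,B9}

Answer: ["B1", "B4", "B9"]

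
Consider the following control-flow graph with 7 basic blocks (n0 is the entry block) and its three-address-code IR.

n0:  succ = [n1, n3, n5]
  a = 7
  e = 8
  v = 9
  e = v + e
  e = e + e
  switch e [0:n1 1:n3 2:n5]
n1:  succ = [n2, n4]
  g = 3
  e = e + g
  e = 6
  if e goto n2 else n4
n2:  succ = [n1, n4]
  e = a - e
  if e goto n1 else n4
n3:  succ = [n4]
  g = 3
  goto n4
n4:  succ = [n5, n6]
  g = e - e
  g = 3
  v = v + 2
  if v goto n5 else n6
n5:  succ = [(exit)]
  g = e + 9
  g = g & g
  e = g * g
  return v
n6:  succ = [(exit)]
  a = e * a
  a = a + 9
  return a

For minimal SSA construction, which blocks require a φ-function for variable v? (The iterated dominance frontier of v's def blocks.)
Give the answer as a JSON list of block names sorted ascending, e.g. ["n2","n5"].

idom tree: n1←n0 n2←n1 n3←n0 n4←n0 n5←n0 n6←n4
Join-block Dom:
  n1: preds {n0,n2}: {n0} ∩ {n0,n1,n2} = {n0}; idom=n0
  n4: preds {n1,n2,n3}: {n0,n1} ∩ {n0,n1,n2} ∩ {n0,n3} = {n0}; idom=n0
  n5: preds {n0,n4}: {n0} ∩ {n0,n4} = {n0}; idom=n0

DF walk-up:
  join n1 pred n0: · stop@n0
  join n1 pred n2: n2→n1 stop@n0
  join n4 pred n1: n1 stop@n0
  join n4 pred n2: n2→n1 stop@n0
  join n4 pred n3: n3 stop@n0
  join n5 pred n0: · stop@n0
  join n5 pred n4: n4 stop@n0
  DF(n0)=∅
  DF(n1)={n1,n4}
  DF(n2)={n1,n4}
  DF(n3)={n4}
  DF(n4)={n5}
  DF(n5)=∅
  DF(n6)=∅

φ for v: defs {n0,n4}
  DF⁺ = {n5}

Answer: ["n5"]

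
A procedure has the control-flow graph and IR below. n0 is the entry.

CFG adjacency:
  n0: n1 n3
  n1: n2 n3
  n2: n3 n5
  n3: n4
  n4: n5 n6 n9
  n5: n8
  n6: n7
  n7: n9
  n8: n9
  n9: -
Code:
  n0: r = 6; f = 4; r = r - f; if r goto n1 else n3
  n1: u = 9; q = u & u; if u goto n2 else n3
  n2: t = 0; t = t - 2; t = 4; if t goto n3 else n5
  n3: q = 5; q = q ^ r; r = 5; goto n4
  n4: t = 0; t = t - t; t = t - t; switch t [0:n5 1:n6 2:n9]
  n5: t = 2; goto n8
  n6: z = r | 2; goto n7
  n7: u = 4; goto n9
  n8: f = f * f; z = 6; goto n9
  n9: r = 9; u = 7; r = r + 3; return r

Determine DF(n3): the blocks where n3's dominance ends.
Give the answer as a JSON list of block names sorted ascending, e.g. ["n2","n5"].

Answer: ["n5", "n9"]

Derivation:
idom tree: n1←n0 n2←n1 n3←n0 n4←n3 n5←n0 n6←n4 n7←n6 n8←n5 n9←n0
Dom∩ at merges:
  n3: preds {n0,n1,n2}: {n0} ∩ {n0,n1} ∩ {n0,n1,n2} = {n0}; idom=n0
  n5: preds {n2,n4}: {n0,n1,n2} ∩ {n0,n3,n4} = {n0}; idom=n0
  n9: preds {n4,n7,n8}: {n0,n3,n4} ∩ {n0,n3,n4,n6,n7} ∩ {n0,n5,n8} = {n0}; idom=n0

Frontier:
  n3←n0: walk · to n0
  n3←n1: walk n1 to n0
  n3←n2: walk n2→n1 to n0
  n5←n2: walk n2→n1 to n0
  n5←n4: walk n4→n3 to n0
  n9←n4: walk n4→n3 to n0
  n9←n7: walk n7→n6→n4→n3 to n0
  n9←n8: walk n8→n5 to n0
  n0 → ∅
  n1 → {n3,n5}
  n2 → {n3,n5}
  n3 → {n5,n9}
  n4 → {n5,n9}
  n5 → {n9}
  n6 → {n9}
  n7 → {n9}
  n8 → {n9}
  n9 → ∅

DF(n3) = ["n5", "n9"]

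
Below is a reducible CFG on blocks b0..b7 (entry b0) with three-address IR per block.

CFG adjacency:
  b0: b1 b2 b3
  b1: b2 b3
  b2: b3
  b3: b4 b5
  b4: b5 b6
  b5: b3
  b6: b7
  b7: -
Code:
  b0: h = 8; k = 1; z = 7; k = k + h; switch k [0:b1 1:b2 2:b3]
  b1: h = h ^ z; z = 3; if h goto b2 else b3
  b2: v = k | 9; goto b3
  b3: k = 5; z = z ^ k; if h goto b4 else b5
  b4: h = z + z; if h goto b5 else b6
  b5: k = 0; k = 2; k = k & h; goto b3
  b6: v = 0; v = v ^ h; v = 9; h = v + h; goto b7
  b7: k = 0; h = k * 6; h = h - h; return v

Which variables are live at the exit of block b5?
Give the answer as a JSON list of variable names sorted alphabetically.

Answer: ["h", "z"]

Analysis:
Per-block:
  b0 def {h,k,z} use ∅
  b1 def {h,z} use {h,z}
  b2 def {v} use {k}
  b3 def {k,z} use {h,z}
  b4 def {h} use {z}
  b5 def {k} use {h}
  b6 def {h,v} use {h}
  b7 def {h,k} use {v}

Live sets:
  b0: in=∅ out={h,k,z}
  b1: in={h,k,z} out={h,k,z}
  b2: in={h,k,z} out={h,z}
  b3: in={h,z} out={h,z}
  b4: in={z} out={h,z}
  b5: in={h,z} out={h,z}
  b6: in={h} out={v}
  b7: in={v} out=∅

live-out(b5) = ["h", "z"]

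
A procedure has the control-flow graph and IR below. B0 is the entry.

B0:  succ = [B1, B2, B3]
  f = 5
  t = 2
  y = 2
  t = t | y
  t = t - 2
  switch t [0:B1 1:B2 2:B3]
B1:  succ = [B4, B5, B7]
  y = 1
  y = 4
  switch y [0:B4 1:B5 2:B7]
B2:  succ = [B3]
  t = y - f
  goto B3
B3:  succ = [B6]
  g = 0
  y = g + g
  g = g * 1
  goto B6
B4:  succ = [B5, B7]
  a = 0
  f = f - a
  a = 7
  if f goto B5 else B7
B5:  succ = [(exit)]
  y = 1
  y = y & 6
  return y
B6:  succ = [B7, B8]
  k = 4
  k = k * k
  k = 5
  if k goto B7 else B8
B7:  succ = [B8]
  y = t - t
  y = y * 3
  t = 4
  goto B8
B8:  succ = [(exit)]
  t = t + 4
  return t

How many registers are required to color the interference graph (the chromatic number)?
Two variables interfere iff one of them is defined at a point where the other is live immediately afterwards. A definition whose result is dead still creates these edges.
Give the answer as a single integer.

Answer: 3

Derivation:
def/use:
  B0: {f,t,y} / ∅
  B1: {y} / ∅
  B2: {t} / {f,y}
  B3: {g,y} / ∅
  B4: {a,f} / {f}
  B5: {y} / ∅
  B6: {k} / ∅
  B7: {t,y} / {t}
  B8: {t} / {t}

Liveness:
  live B0: ∅→{f,t,y}
  live B1: {f,t}→{f,t}
  live B2: {f,y}→{t}
  live B3: {t}→{t}
  live B4: {f,t}→{t}
  live B5: ∅→∅
  live B6: {t}→{t}
  live B7: {t}→{t}
  live B8: {t}→∅

Interfere edges:
  a: {f,t}
  f: {a,t,y}
  g: {t,y}
  k: {t}
  t: {a,f,g,k,y}
  y: {f,g,t}

Colouring:
  clique {a,f,t} ⇒ need ≥ 3
  assign a→r2 f→r1 g→r1 k→r1 t→r0 y→r2 — no edge inside a register ⇒ χ ≤ 3
  χ = 3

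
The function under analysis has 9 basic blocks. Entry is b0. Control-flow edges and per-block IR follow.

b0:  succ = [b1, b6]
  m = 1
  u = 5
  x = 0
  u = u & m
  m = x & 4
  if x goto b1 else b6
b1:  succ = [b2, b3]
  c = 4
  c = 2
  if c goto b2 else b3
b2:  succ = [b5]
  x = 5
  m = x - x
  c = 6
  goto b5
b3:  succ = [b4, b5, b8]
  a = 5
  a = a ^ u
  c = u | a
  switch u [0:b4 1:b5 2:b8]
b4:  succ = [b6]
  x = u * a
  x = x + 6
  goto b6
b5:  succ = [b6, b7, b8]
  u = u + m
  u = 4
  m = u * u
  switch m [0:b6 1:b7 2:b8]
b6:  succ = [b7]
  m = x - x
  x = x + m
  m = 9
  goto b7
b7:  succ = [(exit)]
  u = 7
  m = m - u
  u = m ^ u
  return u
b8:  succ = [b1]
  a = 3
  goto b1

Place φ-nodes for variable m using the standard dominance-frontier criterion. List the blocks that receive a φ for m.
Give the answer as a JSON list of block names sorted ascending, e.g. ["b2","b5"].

Answer: ["b1", "b5", "b6", "b7", "b8"]

Derivation:
idom tree: b1←b0 b2←b1 b3←b1 b4←b3 b5←b1 b6←b0 b7←b0 b8←b1
Join-block Dom:
  b1: preds {b0,b8}: {b0} ∩ {b0,b1,b8} = {b0}; idom=b0
  b5: preds {b2,b3}: {b0,b1,b2} ∩ {b0,b1,b3} = {b0,b1}; idom=b1
  b6: preds {b0,b4,b5}: {b0} ∩ {b0,b1,b3,b4} ∩ {b0,b1,b5} = {b0}; idom=b0
  b7: preds {b5,b6}: {b0,b1,b5} ∩ {b0,b6} = {b0}; idom=b0
  b8: preds {b3,b5}: {b0,b1,b3} ∩ {b0,b1,b5} = {b0,b1}; idom=b1

DF walk-up:
  b1←b0: walk · to b0
  b1←b8: walk b8→b1 to b0
  b5←b2: walk b2 to b1
  b5←b3: walk b3 to b1
  b6←b0: walk · to b0
  b6←b4: walk b4→b3→b1 to b0
  b6←b5: walk b5→b1 to b0
  b7←b5: walk b5→b1 to b0
  b7←b6: walk b6 to b0
  b8←b3: walk b3 to b1
  b8←b5: walk b5 to b1
  DF(b0)=∅
  DF(b1)={b1,b6,b7}
  DF(b2)={b5}
  DF(b3)={b5,b6,b8}
  DF(b4)={b6}
  DF(b5)={b6,b7,b8}
  DF(b6)={b7}
  DF(b7)=∅
  DF(b8)={b1}

φ for m: defs {b0,b2,b5,b6,b7}
  DF⁺ = {b1,b5,b6,b7,b8}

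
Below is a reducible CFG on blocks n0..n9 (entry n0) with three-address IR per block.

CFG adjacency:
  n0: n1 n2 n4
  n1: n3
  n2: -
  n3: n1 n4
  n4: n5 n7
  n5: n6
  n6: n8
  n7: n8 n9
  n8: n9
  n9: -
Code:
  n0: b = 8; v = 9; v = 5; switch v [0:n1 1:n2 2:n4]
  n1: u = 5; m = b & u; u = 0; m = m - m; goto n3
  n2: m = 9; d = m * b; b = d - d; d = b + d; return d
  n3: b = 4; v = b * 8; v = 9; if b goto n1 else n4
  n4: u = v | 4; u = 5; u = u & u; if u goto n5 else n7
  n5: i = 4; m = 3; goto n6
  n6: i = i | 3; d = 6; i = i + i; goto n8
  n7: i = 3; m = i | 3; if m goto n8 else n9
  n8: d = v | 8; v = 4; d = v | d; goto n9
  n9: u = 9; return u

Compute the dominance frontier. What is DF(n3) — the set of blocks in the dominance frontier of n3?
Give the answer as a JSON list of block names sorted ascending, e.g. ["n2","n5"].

Answer: ["n1", "n4"]

Analysis:
idom tree: n1←n0 n2←n0 n3←n1 n4←n0 n5←n4 n6←n5 n7←n4 n8←n4 n9←n4
Dom∩ at merges:
  n1: preds {n0,n3}: {n0} ∩ {n0,n1,n3} = {n0}; idom=n0
  n4: preds {n0,n3}: {n0} ∩ {n0,n1,n3} = {n0}; idom=n0
  n8: preds {n6,n7}: {n0,n4,n5,n6} ∩ {n0,n4,n7} = {n0,n4}; idom=n4
  n9: preds {n7,n8}: {n0,n4,n7} ∩ {n0,n4,n8} = {n0,n4}; idom=n4

DF derivation:
  n1←n0: walk · to n0
  n1←n3: walk n3→n1 to n0
  n4←n0: walk · to n0
  n4←n3: walk n3→n1 to n0
  n8←n6: walk n6→n5 to n4
  n8←n7: walk n7 to n4
  n9←n7: walk n7 to n4
  n9←n8: walk n8 to n4
  n0 → ∅
  n1 → {n1,n4}
  n2 → ∅
  n3 → {n1,n4}
  n4 → ∅
  n5 → {n8}
  n6 → {n8}
  n7 → {n8,n9}
  n8 → {n9}
  n9 → ∅

DF(n3) = ["n1", "n4"]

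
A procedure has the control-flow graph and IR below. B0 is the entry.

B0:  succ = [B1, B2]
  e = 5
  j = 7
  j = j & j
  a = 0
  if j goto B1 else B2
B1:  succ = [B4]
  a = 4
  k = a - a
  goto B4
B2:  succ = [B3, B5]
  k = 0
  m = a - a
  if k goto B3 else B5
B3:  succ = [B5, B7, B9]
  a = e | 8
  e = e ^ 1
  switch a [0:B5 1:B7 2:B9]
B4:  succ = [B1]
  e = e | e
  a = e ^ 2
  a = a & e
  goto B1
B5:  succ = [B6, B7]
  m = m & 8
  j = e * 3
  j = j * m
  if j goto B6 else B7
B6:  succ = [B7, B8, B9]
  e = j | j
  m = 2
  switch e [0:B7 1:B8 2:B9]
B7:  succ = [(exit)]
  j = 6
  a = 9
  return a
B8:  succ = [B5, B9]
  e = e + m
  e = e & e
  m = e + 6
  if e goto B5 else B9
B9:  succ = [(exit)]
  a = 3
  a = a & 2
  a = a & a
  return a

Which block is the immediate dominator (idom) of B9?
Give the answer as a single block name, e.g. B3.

idom tree: B1←B0 B2←B0 B3←B2 B4←B1 B5←B2 B6←B5 B7←B2 B8←B6 B9←B2
Join-block Dom:
  B1: preds {B0,B4}: {B0} ∩ {B0,B1,B4} = {B0}; idom=B0
  B5: preds {B2,B3,B8}: {B0,B2} ∩ {B0,B2,B3} ∩ {B0,B2,B5,B6,B8} = {B0,B2}; idom=B2
  B7: preds {B3,B5,B6}: {B0,B2,B3} ∩ {B0,B2,B5} ∩ {B0,B2,B5,B6} = {B0,B2}; idom=B2
  B9: preds {B3,B6,B8}: {B0,B2,B3} ∩ {B0,B2,B5,B6} ∩ {B0,B2,B5,B6,B8} = {B0,B2}; idom=B2

idom(B9) = B2

Answer: B2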